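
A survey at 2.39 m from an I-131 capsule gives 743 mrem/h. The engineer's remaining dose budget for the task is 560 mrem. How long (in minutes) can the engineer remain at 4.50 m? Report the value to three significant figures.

By the inverse-square law, rate at 4.50 m:
(2.39/4.50)² = 0.2821, so 743 × 0.2821 = 209.6 mrem/h.
Stay time = 560 mrem ÷ 209.6 mrem/h = 2.672 h = 160.3 min.

160 min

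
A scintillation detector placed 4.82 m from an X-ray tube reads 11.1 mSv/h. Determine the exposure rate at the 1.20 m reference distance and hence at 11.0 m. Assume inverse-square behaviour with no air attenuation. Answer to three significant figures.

179 mSv/h; 2.13 mSv/h

By the inverse-square law,
At 1.20 m: 11.1 × (4.82/1.20)² = 11.1 × 16.13 = 179.0 mSv/h
At 11.0 m: (1.20/11.0)² = 0.01190, so 179.0 × 0.01190 = 2.130 mSv/h.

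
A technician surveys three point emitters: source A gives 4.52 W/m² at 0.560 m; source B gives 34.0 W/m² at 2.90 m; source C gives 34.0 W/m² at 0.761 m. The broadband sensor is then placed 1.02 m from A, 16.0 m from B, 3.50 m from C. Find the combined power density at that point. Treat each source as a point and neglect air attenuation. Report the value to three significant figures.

4.09 W/m²

By superposition, sum each source's inverse-square contribution:
A: 4.52 × (0.560/1.02)² = 1.362 W/m²
B: 34.0 × (2.90/16.0)² = 1.117 W/m²
C: 34.0 × (0.761/3.50)² = 1.607 W/m²
Total = 1.362 + 1.117 + 1.607 = 4.086 W/m².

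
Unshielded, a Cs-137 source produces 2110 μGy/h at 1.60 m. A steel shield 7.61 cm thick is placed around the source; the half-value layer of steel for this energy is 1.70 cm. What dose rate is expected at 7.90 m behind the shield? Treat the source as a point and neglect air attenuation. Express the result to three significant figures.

Distance alone: 2110 × (1.60/7.90)² = 2110 × 0.04102 = 86.55 μGy/h.
Shield: 7.61/1.70 = 4.476 half-value layers → attenuation 2^(−4.476) = 0.04494.
Combined: 86.55 × 0.04494 = 3.890 μGy/h.

3.89 μGy/h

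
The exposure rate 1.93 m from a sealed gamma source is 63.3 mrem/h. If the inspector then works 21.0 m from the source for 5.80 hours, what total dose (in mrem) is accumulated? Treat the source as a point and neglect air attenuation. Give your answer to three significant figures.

3.10 mrem

Using I₁d₁² = I₂d₂², rate at 21.0 m:
(1.93/21.0)² = 0.008446, so 63.3 × 0.008446 = 0.5346 mrem/h.
Dose = rate × time = 0.5346 mrem/h × 5.800 h = 3.101 mrem.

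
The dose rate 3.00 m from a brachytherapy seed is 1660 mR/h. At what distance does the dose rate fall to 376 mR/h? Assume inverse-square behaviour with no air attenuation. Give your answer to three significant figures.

6.30 m

Using I₁d₁² = I₂d₂², d₂ = d₁·√(I₁/I₂).
I₁/I₂ = 1660/376 = 4.415, so d₂ = 3.00 × √4.415 = 6.304 m.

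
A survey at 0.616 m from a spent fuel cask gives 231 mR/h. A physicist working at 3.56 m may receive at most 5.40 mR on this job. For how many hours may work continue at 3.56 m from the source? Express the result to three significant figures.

0.781 h

Applying the 1/r² law, rate at 3.56 m:
231 × (0.616/3.56)² = 231 × 0.02994 = 6.916 mR/h.
Stay time = 5.40 mR ÷ 6.916 mR/h = 0.7808 h.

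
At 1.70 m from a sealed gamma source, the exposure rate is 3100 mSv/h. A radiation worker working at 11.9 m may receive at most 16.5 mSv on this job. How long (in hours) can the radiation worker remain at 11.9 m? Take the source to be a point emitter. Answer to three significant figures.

0.261 h

By the inverse-square law, rate at 11.9 m:
3100 × (1.70/11.9)² = 3100 × 0.02041 = 63.27 mSv/h.
Stay time = 16.5 mSv ÷ 63.27 mSv/h = 0.2608 h.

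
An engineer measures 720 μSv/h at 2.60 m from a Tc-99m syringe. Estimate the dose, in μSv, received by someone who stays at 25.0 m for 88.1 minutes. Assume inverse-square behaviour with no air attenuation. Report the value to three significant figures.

11.4 μSv

Applying the 1/r² law, rate at 25.0 m:
(2.60/25.0)² = 0.01082, so 720 × 0.01082 = 7.790 μSv/h.
Dose = rate × time = 7.790 μSv/h × 1.468 h = 11.44 μSv.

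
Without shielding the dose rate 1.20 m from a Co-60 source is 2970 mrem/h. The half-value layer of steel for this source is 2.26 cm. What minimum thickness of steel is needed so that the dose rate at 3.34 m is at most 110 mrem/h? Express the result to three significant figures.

4.07 cm

At 3.34 m, distance alone gives 2970 × (1.20/3.34)² = 2970 × 0.1291 = 383.4 mrem/h.
Further attenuation needed: 383.4/110 = 3.485.
n = log₂(3.485) = 1.801 half-value layers.
Thickness = 1.801 × 2.26 cm = 4.070 cm.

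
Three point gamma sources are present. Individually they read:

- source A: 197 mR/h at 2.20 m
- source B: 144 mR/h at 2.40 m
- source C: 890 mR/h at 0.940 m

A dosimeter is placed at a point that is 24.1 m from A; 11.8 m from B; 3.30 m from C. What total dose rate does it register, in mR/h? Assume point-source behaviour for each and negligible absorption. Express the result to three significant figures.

By superposition, sum each source's inverse-square contribution:
A: 197 × (2.20/24.1)² = 1.642 mR/h
B: 144 × (2.40/11.8)² = 5.957 mR/h
C: 890 × (0.940/3.30)² = 72.21 mR/h
Total = 1.642 + 5.957 + 72.21 = 79.81 mR/h.

79.8 mR/h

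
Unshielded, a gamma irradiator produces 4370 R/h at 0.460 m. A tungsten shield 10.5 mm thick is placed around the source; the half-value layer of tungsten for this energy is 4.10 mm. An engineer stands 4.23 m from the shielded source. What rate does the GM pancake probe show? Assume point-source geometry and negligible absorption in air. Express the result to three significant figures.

Distance alone: 4370 × (0.460/4.23)² = 4370 × 0.01183 = 51.70 R/h.
Shield: 10.5/4.10 = 2.561 half-value layers → attenuation 2^(−2.561) = 0.1695.
Combined: 51.70 × 0.1695 = 8.763 R/h.

8.76 R/h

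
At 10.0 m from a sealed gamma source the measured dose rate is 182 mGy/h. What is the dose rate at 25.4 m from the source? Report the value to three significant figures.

28.2 mGy/h

Since intensity falls as 1/r², scaling from 10.0 m to 25.4 m:
182 × (10.0/25.4)² = 182 × 0.1550 = 28.21 mGy/h.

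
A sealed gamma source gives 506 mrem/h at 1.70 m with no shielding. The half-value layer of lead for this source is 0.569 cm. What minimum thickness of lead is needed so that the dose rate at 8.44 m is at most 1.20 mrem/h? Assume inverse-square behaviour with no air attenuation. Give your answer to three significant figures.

2.33 cm

At 8.44 m, distance alone gives (1.70/8.44)² = 0.04057, so 506 × 0.04057 = 20.53 mrem/h.
Further attenuation needed: 20.53/1.20 = 17.11.
n = log₂(17.11) = 4.097 half-value layers.
Thickness = 4.097 × 0.569 cm = 2.331 cm.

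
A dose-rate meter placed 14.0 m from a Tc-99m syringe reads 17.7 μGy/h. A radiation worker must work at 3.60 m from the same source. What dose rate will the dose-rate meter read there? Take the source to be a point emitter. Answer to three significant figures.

268 μGy/h

Using I₁d₁² = I₂d₂², scaling from 14.0 m to 3.60 m:
17.7 × (14.0/3.60)² = 17.7 × 15.12 = 267.6 μGy/h.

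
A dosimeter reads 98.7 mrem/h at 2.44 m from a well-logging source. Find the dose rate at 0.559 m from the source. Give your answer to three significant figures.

Since intensity falls as 1/r², the rate at 0.559 m is
(2.44/0.559)² = 19.05, so 98.7 × 19.05 = 1880 mrem/h.

1880 mrem/h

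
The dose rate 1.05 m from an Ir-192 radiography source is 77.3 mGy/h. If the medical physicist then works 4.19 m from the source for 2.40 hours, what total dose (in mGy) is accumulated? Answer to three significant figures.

11.7 mGy

Since intensity falls as 1/r², rate at 4.19 m:
(1.05/4.19)² = 0.06280, so 77.3 × 0.06280 = 4.854 mGy/h.
Dose = rate × time = 4.854 mGy/h × 2.400 h = 11.65 mGy.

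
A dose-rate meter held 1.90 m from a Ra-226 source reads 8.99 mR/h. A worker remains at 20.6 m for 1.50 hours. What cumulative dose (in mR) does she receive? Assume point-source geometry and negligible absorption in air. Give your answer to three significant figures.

Since intensity falls as 1/r², rate at 20.6 m:
(1.90/20.6)² = 0.008507, so 8.99 × 0.008507 = 0.07648 mR/h.
Dose = rate × time = 0.07648 mR/h × 1.500 h = 0.1147 mR.

0.115 mR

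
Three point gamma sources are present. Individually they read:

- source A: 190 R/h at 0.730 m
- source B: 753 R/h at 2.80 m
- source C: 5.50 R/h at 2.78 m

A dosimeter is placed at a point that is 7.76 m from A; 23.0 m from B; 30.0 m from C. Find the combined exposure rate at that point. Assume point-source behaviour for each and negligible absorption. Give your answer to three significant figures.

Each source contributes Iᵢ·(dᵢ/rᵢ)²; contributions add.
A: 190 × (0.730/7.76)² = 1.681 R/h
B: 753 × (2.80/23.0)² = 11.16 R/h
C: 5.50 × (2.78/30.0)² = 0.04723 R/h
Total = 1.681 + 11.16 + 0.04723 = 12.89 R/h.

12.9 R/h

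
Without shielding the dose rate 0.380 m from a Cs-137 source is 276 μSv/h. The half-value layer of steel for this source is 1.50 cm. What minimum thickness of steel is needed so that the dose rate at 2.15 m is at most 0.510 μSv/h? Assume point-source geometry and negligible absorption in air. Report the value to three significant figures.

At 2.15 m, distance alone gives 276 × (0.380/2.15)² = 276 × 0.03124 = 8.622 μSv/h.
Further attenuation needed: 8.622/0.510 = 16.91.
n = log₂(16.91) = 4.080 half-value layers.
Thickness = 4.080 × 1.50 cm = 6.120 cm.

6.12 cm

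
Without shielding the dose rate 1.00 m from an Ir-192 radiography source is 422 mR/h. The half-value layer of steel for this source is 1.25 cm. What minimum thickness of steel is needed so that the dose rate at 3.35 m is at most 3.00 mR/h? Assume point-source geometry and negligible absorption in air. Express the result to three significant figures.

4.56 cm

At 3.35 m, distance alone gives 422 × (1.00/3.35)² = 422 × 0.08911 = 37.60 mR/h.
Further attenuation needed: 37.60/3.00 = 12.53.
n = log₂(12.53) = 3.647 half-value layers.
Thickness = 3.647 × 1.25 cm = 4.559 cm.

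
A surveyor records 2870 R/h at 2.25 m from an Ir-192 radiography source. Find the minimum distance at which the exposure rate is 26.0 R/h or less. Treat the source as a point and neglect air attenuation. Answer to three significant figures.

23.6 m

Applying the 1/r² law, d₂ = d₁·√(I₁/I₂).
I₁/I₂ = 2870/26.0 = 110.4, so d₂ = 2.25 × √110.4 = 23.64 m.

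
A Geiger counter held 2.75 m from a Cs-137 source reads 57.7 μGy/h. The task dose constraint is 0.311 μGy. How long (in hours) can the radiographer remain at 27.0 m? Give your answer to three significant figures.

0.520 h

Using I₁d₁² = I₂d₂², rate at 27.0 m:
57.7 × (2.75/27.0)² = 57.7 × 0.01037 = 0.5983 μGy/h.
Stay time = 0.311 μGy ÷ 0.5983 μGy/h = 0.5198 h.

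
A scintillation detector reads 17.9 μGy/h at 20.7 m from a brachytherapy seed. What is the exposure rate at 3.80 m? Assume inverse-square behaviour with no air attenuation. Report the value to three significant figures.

531 μGy/h

Using I₁d₁² = I₂d₂², the rate at 3.80 m is
17.9 × (20.7/3.80)² = 17.9 × 29.67 = 531.1 μGy/h.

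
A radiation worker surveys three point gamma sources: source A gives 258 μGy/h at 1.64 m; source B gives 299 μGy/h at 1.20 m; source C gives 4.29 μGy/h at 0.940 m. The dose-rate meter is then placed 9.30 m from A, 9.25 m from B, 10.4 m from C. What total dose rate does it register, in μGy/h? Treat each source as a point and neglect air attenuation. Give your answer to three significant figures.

Each source contributes Iᵢ·(dᵢ/rᵢ)²; contributions add.
A: 258 × (1.64/9.30)² = 8.023 μGy/h
B: 299 × (1.20/9.25)² = 5.032 μGy/h
C: 4.29 × (0.940/10.4)² = 0.03505 μGy/h
Total = 8.023 + 5.032 + 0.03505 = 13.09 μGy/h.

13.1 μGy/h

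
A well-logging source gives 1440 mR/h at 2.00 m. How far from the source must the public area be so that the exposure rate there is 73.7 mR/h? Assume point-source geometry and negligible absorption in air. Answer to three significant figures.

Since intensity falls as 1/r², d₂ = d₁·√(I₁/I₂).
I₁/I₂ = 1440/73.7 = 19.54, so d₂ = 2.00 × √19.54 = 8.841 m.

8.84 m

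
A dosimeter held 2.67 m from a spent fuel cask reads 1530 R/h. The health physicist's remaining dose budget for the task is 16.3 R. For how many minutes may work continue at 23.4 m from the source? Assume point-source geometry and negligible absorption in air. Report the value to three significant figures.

49.1 min

Intensity scales as (d₁/d₂)², so rate at 23.4 m:
(2.67/23.4)² = 0.01302, so 1530 × 0.01302 = 19.92 R/h.
Stay time = 16.3 R ÷ 19.92 R/h = 0.8183 h = 49.10 min.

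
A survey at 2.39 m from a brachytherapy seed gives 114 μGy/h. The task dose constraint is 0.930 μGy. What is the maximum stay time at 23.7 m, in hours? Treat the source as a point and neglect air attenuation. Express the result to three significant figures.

0.802 h

Applying the 1/r² law, rate at 23.7 m:
(2.39/23.7)² = 0.01017, so 114 × 0.01017 = 1.159 μGy/h.
Stay time = 0.930 μGy ÷ 1.159 μGy/h = 0.8024 h.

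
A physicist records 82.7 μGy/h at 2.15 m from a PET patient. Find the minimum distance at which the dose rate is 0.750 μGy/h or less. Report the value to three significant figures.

By the inverse-square law, d₂ = d₁·√(I₁/I₂).
I₁/I₂ = 82.7/0.750 = 110.3, so d₂ = 2.15 × √110.3 = 22.58 m.

22.6 m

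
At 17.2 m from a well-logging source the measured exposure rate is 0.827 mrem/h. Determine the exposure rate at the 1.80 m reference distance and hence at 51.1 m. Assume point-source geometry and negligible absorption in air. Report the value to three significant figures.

75.5 mrem/h; 0.0937 mrem/h

Intensity scales as (d₁/d₂)², so
At 1.80 m: 0.827 × (17.2/1.80)² = 0.827 × 91.31 = 75.51 mrem/h
At 51.1 m: 75.51 × (1.80/51.1)² = 75.51 × 0.001241 = 0.09371 mrem/h.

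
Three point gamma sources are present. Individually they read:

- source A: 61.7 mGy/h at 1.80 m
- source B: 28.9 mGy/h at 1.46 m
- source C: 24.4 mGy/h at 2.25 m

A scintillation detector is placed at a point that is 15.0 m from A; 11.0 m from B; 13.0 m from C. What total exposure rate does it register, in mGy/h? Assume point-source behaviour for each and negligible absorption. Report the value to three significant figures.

2.13 mGy/h

Each source contributes Iᵢ·(dᵢ/rᵢ)²; contributions add.
A: 61.7 × (1.80/15.0)² = 0.8885 mGy/h
B: 28.9 × (1.46/11.0)² = 0.5091 mGy/h
C: 24.4 × (2.25/13.0)² = 0.7309 mGy/h
Total = 0.8885 + 0.5091 + 0.7309 = 2.128 mGy/h.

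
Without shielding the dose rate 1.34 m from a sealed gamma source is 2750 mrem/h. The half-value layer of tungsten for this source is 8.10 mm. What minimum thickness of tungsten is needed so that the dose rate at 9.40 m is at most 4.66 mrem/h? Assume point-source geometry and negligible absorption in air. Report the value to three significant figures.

29.0 mm

At 9.40 m, distance alone gives (1.34/9.40)² = 0.02032, so 2750 × 0.02032 = 55.88 mrem/h.
Further attenuation needed: 55.88/4.66 = 11.99.
n = log₂(11.99) = 3.584 half-value layers.
Thickness = 3.584 × 8.10 mm = 29.03 mm.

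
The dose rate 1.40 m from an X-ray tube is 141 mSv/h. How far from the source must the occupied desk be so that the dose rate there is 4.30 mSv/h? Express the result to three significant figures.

Since intensity falls as 1/r², d₂ = d₁·√(I₁/I₂).
I₁/I₂ = 141/4.30 = 32.79, so d₂ = 1.40 × √32.79 = 8.017 m.

8.02 m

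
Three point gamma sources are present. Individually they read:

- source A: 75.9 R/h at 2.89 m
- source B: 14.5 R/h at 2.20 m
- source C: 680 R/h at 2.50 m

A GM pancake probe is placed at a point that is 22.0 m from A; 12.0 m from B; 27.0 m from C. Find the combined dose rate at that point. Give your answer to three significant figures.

7.63 R/h

By superposition, sum each source's inverse-square contribution:
A: 75.9 × (2.89/22.0)² = 1.310 R/h
B: 14.5 × (2.20/12.0)² = 0.4874 R/h
C: 680 × (2.50/27.0)² = 5.830 R/h
Total = 1.310 + 0.4874 + 5.830 = 7.627 R/h.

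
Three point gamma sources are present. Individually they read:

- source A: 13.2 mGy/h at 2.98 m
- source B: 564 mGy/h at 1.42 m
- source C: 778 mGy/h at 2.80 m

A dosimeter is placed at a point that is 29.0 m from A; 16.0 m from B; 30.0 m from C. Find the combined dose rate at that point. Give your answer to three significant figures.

11.4 mGy/h

By superposition, sum each source's inverse-square contribution:
A: 13.2 × (2.98/29.0)² = 0.1394 mGy/h
B: 564 × (1.42/16.0)² = 4.442 mGy/h
C: 778 × (2.80/30.0)² = 6.777 mGy/h
Total = 0.1394 + 4.442 + 6.777 = 11.36 mGy/h.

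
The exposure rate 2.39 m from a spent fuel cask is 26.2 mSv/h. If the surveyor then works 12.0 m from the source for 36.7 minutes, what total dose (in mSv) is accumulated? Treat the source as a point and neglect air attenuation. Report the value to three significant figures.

0.636 mSv

By the inverse-square law, rate at 12.0 m:
26.2 × (2.39/12.0)² = 26.2 × 0.03967 = 1.039 mSv/h.
Dose = rate × time = 1.039 mSv/h × 0.6117 h = 0.6356 mSv.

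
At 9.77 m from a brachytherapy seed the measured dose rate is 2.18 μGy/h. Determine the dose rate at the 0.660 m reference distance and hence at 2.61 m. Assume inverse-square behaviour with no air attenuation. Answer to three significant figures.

478 μGy/h; 30.5 μGy/h

Since intensity falls as 1/r²,
At 0.660 m: (9.77/0.660)² = 219.1, so 2.18 × 219.1 = 477.6 μGy/h
At 2.61 m: (0.660/2.61)² = 0.06395, so 477.6 × 0.06395 = 30.54 μGy/h.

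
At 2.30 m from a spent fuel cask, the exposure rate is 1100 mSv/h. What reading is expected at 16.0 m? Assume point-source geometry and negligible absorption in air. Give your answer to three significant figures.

Applying the 1/r² law, the rate at 16.0 m is
(2.30/16.0)² = 0.02066, so 1100 × 0.02066 = 22.73 mSv/h.

22.7 mSv/h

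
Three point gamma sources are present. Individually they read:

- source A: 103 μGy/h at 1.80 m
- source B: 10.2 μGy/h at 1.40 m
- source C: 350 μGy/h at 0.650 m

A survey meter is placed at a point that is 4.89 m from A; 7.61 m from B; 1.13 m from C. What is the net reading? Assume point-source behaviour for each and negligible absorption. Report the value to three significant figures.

By superposition, sum each source's inverse-square contribution:
A: 103 × (1.80/4.89)² = 13.96 μGy/h
B: 10.2 × (1.40/7.61)² = 0.3452 μGy/h
C: 350 × (0.650/1.13)² = 115.8 μGy/h
Total = 13.96 + 0.3452 + 115.8 = 130.1 μGy/h.

130 μGy/h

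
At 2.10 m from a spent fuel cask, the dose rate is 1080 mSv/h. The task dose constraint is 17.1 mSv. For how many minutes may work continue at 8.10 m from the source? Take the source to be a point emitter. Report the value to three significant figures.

Since intensity falls as 1/r², rate at 8.10 m:
1080 × (2.10/8.10)² = 1080 × 0.06722 = 72.60 mSv/h.
Stay time = 17.1 mSv ÷ 72.60 mSv/h = 0.2355 h = 14.13 min.

14.1 min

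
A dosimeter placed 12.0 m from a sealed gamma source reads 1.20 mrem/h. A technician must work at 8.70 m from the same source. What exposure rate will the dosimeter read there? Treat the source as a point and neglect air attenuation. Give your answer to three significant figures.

2.28 mrem/h

Applying the 1/r² law, scaling from 12.0 m to 8.70 m:
(12.0/8.70)² = 1.902, so 1.20 × 1.902 = 2.282 mrem/h.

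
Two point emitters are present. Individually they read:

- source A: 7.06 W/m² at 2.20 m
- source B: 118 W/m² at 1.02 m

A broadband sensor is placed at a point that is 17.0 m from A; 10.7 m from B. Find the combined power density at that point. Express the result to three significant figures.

1.19 W/m²

By superposition, sum each source's inverse-square contribution:
A: 7.06 × (2.20/17.0)² = 0.1182 W/m²
B: 118 × (1.02/10.7)² = 1.072 W/m²
Total = 0.1182 + 1.072 = 1.190 W/m².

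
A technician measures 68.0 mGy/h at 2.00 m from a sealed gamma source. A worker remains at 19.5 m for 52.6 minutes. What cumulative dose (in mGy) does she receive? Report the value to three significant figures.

0.627 mGy

Using I₁d₁² = I₂d₂², rate at 19.5 m:
68.0 × (2.00/19.5)² = 68.0 × 0.01052 = 0.7154 mGy/h.
Dose = rate × time = 0.7154 mGy/h × 0.8767 h = 0.6272 mGy.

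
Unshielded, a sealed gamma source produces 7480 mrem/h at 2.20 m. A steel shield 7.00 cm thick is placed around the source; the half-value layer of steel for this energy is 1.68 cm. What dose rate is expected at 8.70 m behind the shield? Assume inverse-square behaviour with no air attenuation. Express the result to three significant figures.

26.6 mrem/h

Distance alone: (2.20/8.70)² = 0.06395, so 7480 × 0.06395 = 478.3 mrem/h.
Shield: 7.00/1.68 = 4.167 half-value layers → attenuation 2^(−4.167) = 0.05567.
Combined: 478.3 × 0.05567 = 26.63 mrem/h.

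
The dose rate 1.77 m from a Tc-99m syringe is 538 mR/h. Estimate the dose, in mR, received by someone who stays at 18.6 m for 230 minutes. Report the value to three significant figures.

Applying the 1/r² law, rate at 18.6 m:
(1.77/18.6)² = 0.009056, so 538 × 0.009056 = 4.872 mR/h.
Dose = rate × time = 4.872 mR/h × 3.833 h = 18.67 mR.

18.7 mR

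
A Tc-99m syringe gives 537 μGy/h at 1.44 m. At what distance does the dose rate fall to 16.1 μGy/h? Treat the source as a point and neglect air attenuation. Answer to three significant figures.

Using I₁d₁² = I₂d₂², d₂ = d₁·√(I₁/I₂).
I₁/I₂ = 537/16.1 = 33.35, so d₂ = 1.44 × √33.35 = 8.316 m.

8.32 m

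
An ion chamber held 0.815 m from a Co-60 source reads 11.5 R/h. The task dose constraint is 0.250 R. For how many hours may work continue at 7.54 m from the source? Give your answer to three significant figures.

1.86 h

Intensity scales as (d₁/d₂)², so rate at 7.54 m:
11.5 × (0.815/7.54)² = 11.5 × 0.01168 = 0.1343 R/h.
Stay time = 0.250 R ÷ 0.1343 R/h = 1.862 h.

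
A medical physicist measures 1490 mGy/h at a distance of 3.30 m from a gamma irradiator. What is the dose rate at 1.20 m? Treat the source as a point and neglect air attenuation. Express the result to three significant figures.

11300 mGy/h

By the inverse-square law, the rate at 1.20 m is
1490 × (3.30/1.20)² = 1490 × 7.562 = 11270 mGy/h.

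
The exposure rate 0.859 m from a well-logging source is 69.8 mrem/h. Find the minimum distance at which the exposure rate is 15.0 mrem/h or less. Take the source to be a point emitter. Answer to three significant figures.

Since intensity falls as 1/r², d₂ = d₁·√(I₁/I₂).
I₁/I₂ = 69.8/15.0 = 4.653, so d₂ = 0.859 × √4.653 = 1.853 m.

1.85 m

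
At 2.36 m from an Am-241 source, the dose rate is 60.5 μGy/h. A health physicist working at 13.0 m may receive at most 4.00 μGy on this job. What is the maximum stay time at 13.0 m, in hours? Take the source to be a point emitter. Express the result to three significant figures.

Applying the 1/r² law, rate at 13.0 m:
(2.36/13.0)² = 0.03296, so 60.5 × 0.03296 = 1.994 μGy/h.
Stay time = 4.00 μGy ÷ 1.994 μGy/h = 2.006 h.

2.01 h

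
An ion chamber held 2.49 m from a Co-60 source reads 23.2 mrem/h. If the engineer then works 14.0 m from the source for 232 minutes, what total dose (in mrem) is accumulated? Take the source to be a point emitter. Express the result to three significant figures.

Since intensity falls as 1/r², rate at 14.0 m:
23.2 × (2.49/14.0)² = 23.2 × 0.03163 = 0.7338 mrem/h.
Dose = rate × time = 0.7338 mrem/h × 3.867 h = 2.838 mrem.

2.84 mrem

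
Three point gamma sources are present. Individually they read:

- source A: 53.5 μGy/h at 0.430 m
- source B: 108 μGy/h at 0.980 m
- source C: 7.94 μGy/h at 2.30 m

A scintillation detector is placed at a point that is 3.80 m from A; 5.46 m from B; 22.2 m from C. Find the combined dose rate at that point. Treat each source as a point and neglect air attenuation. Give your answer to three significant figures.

4.25 μGy/h

Each source contributes Iᵢ·(dᵢ/rᵢ)²; contributions add.
A: 53.5 × (0.430/3.80)² = 0.6851 μGy/h
B: 108 × (0.980/5.46)² = 3.479 μGy/h
C: 7.94 × (2.30/22.2)² = 0.08523 μGy/h
Total = 0.6851 + 3.479 + 0.08523 = 4.249 μGy/h.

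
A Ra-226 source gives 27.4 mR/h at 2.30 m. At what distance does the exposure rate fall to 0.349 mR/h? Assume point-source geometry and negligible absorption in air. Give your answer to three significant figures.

20.4 m

Intensity scales as (d₁/d₂)², so d₂ = d₁·√(I₁/I₂).
I₁/I₂ = 27.4/0.349 = 78.51, so d₂ = 2.30 × √78.51 = 20.38 m.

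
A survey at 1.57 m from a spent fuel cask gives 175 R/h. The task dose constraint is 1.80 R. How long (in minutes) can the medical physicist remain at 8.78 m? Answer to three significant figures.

Since intensity falls as 1/r², rate at 8.78 m:
(1.57/8.78)² = 0.03197, so 175 × 0.03197 = 5.595 R/h.
Stay time = 1.80 R ÷ 5.595 R/h = 0.3217 h = 19.30 min.

19.3 min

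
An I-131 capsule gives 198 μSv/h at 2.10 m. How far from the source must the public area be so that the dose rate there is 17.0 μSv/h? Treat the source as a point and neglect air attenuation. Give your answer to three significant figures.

Using I₁d₁² = I₂d₂², d₂ = d₁·√(I₁/I₂).
I₁/I₂ = 198/17.0 = 11.65, so d₂ = 2.10 × √11.65 = 7.168 m.

7.17 m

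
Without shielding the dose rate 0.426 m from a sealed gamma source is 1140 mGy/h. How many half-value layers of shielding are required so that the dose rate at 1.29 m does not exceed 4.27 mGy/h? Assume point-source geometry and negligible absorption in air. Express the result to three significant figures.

At 1.29 m, distance alone gives (0.426/1.29)² = 0.1091, so 1140 × 0.1091 = 124.4 mGy/h.
Further attenuation needed: 124.4/4.27 = 29.13.
n = log₂(29.13) = 4.864 half-value layers.

4.86 half-value layers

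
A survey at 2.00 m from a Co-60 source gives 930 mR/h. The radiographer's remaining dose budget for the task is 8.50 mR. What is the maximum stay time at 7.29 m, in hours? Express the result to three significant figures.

Using I₁d₁² = I₂d₂², rate at 7.29 m:
930 × (2.00/7.29)² = 930 × 0.07527 = 70.00 mR/h.
Stay time = 8.50 mR ÷ 70.00 mR/h = 0.1214 h.

0.121 h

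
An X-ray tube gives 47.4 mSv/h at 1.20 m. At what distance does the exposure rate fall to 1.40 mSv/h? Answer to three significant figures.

6.98 m

Since intensity falls as 1/r², d₂ = d₁·√(I₁/I₂).
I₁/I₂ = 47.4/1.40 = 33.86, so d₂ = 1.20 × √33.86 = 6.983 m.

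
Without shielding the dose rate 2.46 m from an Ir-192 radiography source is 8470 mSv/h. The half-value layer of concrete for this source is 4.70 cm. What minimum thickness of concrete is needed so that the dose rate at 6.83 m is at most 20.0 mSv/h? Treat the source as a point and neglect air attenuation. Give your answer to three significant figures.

27.2 cm

At 6.83 m, distance alone gives (2.46/6.83)² = 0.1297, so 8470 × 0.1297 = 1099 mSv/h.
Further attenuation needed: 1099/20.0 = 54.95.
n = log₂(54.95) = 5.780 half-value layers.
Thickness = 5.780 × 4.70 cm = 27.17 cm.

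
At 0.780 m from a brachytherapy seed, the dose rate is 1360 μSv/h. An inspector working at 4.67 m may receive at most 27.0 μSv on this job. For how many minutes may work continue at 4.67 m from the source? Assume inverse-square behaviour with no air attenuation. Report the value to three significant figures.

42.7 min

Using I₁d₁² = I₂d₂², rate at 4.67 m:
1360 × (0.780/4.67)² = 1360 × 0.02790 = 37.94 μSv/h.
Stay time = 27.0 μSv ÷ 37.94 μSv/h = 0.7116 h = 42.70 min.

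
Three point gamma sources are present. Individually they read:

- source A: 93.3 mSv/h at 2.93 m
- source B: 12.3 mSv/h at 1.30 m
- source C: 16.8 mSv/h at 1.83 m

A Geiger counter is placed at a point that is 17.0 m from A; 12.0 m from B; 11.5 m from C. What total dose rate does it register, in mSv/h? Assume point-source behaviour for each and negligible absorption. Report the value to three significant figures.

3.34 mSv/h

By superposition, sum each source's inverse-square contribution:
A: 93.3 × (2.93/17.0)² = 2.772 mSv/h
B: 12.3 × (1.30/12.0)² = 0.1444 mSv/h
C: 16.8 × (1.83/11.5)² = 0.4254 mSv/h
Total = 2.772 + 0.1444 + 0.4254 = 3.342 mSv/h.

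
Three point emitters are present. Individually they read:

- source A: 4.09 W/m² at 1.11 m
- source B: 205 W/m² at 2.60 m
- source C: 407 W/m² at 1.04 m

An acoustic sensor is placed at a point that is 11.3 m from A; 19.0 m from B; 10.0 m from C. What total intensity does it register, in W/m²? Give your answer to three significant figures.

By superposition, sum each source's inverse-square contribution:
A: 4.09 × (1.11/11.3)² = 0.03947 W/m²
B: 205 × (2.60/19.0)² = 3.839 W/m²
C: 407 × (1.04/10.0)² = 4.402 W/m²
Total = 0.03947 + 3.839 + 4.402 = 8.280 W/m².

8.28 W/m²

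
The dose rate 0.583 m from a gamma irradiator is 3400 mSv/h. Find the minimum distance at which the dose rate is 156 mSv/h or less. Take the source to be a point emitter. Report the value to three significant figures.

2.72 m

Applying the 1/r² law, d₂ = d₁·√(I₁/I₂).
I₁/I₂ = 3400/156 = 21.79, so d₂ = 0.583 × √21.79 = 2.721 m.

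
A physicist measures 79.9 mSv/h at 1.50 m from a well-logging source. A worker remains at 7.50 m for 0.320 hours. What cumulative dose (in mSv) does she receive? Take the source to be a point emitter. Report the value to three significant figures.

Intensity scales as (d₁/d₂)², so rate at 7.50 m:
79.9 × (1.50/7.50)² = 79.9 × 0.04000 = 3.196 mSv/h.
Dose = rate × time = 3.196 mSv/h × 0.3200 h = 1.023 mSv.

1.02 mSv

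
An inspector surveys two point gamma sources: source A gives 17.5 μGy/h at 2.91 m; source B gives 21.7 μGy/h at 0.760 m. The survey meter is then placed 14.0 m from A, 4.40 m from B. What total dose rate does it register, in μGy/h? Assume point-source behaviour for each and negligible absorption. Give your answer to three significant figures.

Each source contributes Iᵢ·(dᵢ/rᵢ)²; contributions add.
A: 17.5 × (2.91/14.0)² = 0.7561 μGy/h
B: 21.7 × (0.760/4.40)² = 0.6474 μGy/h
Total = 0.7561 + 0.6474 = 1.403 μGy/h.

1.40 μGy/h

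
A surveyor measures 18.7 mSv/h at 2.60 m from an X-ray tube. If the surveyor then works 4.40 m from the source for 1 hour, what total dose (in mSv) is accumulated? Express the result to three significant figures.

Intensity scales as (d₁/d₂)², so rate at 4.40 m:
18.7 × (2.60/4.40)² = 18.7 × 0.3492 = 6.530 mSv/h.
Dose = rate × time = 6.530 mSv/h × 1.000 h = 6.530 mSv.

6.53 mSv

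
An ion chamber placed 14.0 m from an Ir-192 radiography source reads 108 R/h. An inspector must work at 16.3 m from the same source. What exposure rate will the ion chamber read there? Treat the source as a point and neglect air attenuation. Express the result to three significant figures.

79.7 R/h

Intensity scales as (d₁/d₂)², so scaling from 14.0 m to 16.3 m:
(14.0/16.3)² = 0.7377, so 108 × 0.7377 = 79.67 R/h.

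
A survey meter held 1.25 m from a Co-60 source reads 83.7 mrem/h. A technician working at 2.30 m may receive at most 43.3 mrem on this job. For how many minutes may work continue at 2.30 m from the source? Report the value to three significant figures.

By the inverse-square law, rate at 2.30 m:
83.7 × (1.25/2.30)² = 83.7 × 0.2954 = 24.72 mrem/h.
Stay time = 43.3 mrem ÷ 24.72 mrem/h = 1.752 h = 105.1 min.

105 min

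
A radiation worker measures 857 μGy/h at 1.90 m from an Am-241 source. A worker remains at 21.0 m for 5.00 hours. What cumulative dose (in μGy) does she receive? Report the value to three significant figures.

Intensity scales as (d₁/d₂)², so rate at 21.0 m:
857 × (1.90/21.0)² = 857 × 0.008186 = 7.015 μGy/h.
Dose = rate × time = 7.015 μGy/h × 5.000 h = 35.07 μGy.

35.1 μGy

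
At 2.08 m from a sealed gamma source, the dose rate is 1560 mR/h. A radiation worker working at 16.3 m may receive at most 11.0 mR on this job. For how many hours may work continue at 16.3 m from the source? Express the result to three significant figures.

Intensity scales as (d₁/d₂)², so rate at 16.3 m:
(2.08/16.3)² = 0.01628, so 1560 × 0.01628 = 25.40 mR/h.
Stay time = 11.0 mR ÷ 25.40 mR/h = 0.4331 h.

0.433 h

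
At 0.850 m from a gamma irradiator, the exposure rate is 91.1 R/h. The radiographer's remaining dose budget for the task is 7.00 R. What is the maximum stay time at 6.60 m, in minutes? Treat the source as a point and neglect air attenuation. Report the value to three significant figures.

Since intensity falls as 1/r², rate at 6.60 m:
(0.850/6.60)² = 0.01659, so 91.1 × 0.01659 = 1.511 R/h.
Stay time = 7.00 R ÷ 1.511 R/h = 4.633 h = 278.0 min.

278 min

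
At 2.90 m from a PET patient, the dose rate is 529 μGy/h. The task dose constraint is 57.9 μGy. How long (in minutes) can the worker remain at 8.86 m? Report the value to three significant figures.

61.3 min

Intensity scales as (d₁/d₂)², so rate at 8.86 m:
529 × (2.90/8.86)² = 529 × 0.1071 = 56.66 μGy/h.
Stay time = 57.9 μGy ÷ 56.66 μGy/h = 1.022 h = 61.32 min.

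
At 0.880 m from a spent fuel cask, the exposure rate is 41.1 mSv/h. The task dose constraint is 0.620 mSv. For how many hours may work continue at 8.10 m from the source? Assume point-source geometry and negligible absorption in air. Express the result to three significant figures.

1.28 h

Applying the 1/r² law, rate at 8.10 m:
41.1 × (0.880/8.10)² = 41.1 × 0.01180 = 0.4850 mSv/h.
Stay time = 0.620 mSv ÷ 0.4850 mSv/h = 1.278 h.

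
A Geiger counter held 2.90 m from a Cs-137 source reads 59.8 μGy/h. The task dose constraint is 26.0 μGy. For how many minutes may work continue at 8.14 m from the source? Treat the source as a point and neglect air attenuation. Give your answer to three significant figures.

206 min

Using I₁d₁² = I₂d₂², rate at 8.14 m:
(2.90/8.14)² = 0.1269, so 59.8 × 0.1269 = 7.589 μGy/h.
Stay time = 26.0 μGy ÷ 7.589 μGy/h = 3.426 h = 205.6 min.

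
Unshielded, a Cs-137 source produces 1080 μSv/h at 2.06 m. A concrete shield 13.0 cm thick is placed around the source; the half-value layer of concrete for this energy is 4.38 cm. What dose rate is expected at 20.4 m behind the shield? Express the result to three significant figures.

1.41 μSv/h

Distance alone: (2.06/20.4)² = 0.01020, so 1080 × 0.01020 = 11.02 μSv/h.
Shield: 13.0/4.38 = 2.968 half-value layers → attenuation 2^(−2.968) = 0.1278.
Combined: 11.02 × 0.1278 = 1.408 μSv/h.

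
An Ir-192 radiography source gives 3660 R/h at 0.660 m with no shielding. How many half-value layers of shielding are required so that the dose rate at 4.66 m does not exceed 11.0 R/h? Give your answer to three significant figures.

At 4.66 m, distance alone gives (0.660/4.66)² = 0.02006, so 3660 × 0.02006 = 73.42 R/h.
Further attenuation needed: 73.42/11.0 = 6.675.
n = log₂(6.675) = 2.739 half-value layers.

2.74 half-value layers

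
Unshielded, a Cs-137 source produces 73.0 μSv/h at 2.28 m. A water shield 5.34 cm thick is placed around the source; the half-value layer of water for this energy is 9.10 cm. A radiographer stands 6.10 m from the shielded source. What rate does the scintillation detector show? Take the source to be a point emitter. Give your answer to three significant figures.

Distance alone: 73.0 × (2.28/6.10)² = 73.0 × 0.1397 = 10.20 μSv/h.
Shield: 5.34/9.10 = 0.5868 half-value layers → attenuation 2^(−0.5868) = 0.6658.
Combined: 10.20 × 0.6658 = 6.791 μSv/h.

6.79 μSv/h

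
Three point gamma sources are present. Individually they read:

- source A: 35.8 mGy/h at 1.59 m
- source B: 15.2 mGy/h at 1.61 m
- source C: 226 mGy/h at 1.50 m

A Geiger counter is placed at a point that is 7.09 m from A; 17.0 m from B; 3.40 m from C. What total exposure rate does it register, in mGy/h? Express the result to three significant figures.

By superposition, sum each source's inverse-square contribution:
A: 35.8 × (1.59/7.09)² = 1.800 mGy/h
B: 15.2 × (1.61/17.0)² = 0.1363 mGy/h
C: 226 × (1.50/3.40)² = 43.99 mGy/h
Total = 1.800 + 0.1363 + 43.99 = 45.93 mGy/h.

45.9 mGy/h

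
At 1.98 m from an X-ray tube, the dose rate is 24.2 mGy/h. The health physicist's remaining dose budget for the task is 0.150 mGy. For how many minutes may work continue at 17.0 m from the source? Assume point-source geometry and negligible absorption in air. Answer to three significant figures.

27.4 min

Intensity scales as (d₁/d₂)², so rate at 17.0 m:
24.2 × (1.98/17.0)² = 24.2 × 0.01357 = 0.3284 mGy/h.
Stay time = 0.150 mGy ÷ 0.3284 mGy/h = 0.4568 h = 27.41 min.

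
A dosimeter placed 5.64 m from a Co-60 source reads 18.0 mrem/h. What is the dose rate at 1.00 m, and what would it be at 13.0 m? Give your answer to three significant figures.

573 mrem/h; 3.39 mrem/h

Since intensity falls as 1/r²,
At 1.00 m: 18.0 × (5.64/1.00)² = 18.0 × 31.81 = 572.6 mrem/h
At 13.0 m: (1.00/13.0)² = 0.005917, so 572.6 × 0.005917 = 3.388 mrem/h.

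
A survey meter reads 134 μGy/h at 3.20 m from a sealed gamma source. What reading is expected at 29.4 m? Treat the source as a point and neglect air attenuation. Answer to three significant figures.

1.59 μGy/h

By the inverse-square law, the rate at 29.4 m is
(3.20/29.4)² = 0.01185, so 134 × 0.01185 = 1.588 μGy/h.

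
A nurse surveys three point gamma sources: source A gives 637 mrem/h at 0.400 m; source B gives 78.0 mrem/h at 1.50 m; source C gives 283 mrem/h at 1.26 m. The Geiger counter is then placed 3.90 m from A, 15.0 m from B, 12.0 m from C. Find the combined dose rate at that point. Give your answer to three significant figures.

By superposition, sum each source's inverse-square contribution:
A: 637 × (0.400/3.90)² = 6.701 mrem/h
B: 78.0 × (1.50/15.0)² = 0.7800 mrem/h
C: 283 × (1.26/12.0)² = 3.120 mrem/h
Total = 6.701 + 0.7800 + 3.120 = 10.60 mrem/h.

10.6 mrem/h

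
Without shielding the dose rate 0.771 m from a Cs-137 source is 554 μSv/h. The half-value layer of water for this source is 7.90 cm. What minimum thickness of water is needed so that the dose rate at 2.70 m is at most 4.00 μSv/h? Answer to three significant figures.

At 2.70 m, distance alone gives 554 × (0.771/2.70)² = 554 × 0.08154 = 45.17 μSv/h.
Further attenuation needed: 45.17/4.00 = 11.29.
n = log₂(11.29) = 3.497 half-value layers.
Thickness = 3.497 × 7.90 cm = 27.63 cm.

27.6 cm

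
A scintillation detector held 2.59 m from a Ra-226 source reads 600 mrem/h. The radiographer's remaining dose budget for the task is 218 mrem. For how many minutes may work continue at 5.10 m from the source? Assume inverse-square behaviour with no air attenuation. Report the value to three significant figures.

Using I₁d₁² = I₂d₂², rate at 5.10 m:
(2.59/5.10)² = 0.2579, so 600 × 0.2579 = 154.7 mrem/h.
Stay time = 218 mrem ÷ 154.7 mrem/h = 1.409 h = 84.54 min.

84.5 min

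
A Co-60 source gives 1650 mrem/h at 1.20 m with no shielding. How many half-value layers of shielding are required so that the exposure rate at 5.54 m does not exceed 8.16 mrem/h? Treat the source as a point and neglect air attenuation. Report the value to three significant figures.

3.25 half-value layers

At 5.54 m, distance alone gives 1650 × (1.20/5.54)² = 1650 × 0.04692 = 77.42 mrem/h.
Further attenuation needed: 77.42/8.16 = 9.488.
n = log₂(9.488) = 3.246 half-value layers.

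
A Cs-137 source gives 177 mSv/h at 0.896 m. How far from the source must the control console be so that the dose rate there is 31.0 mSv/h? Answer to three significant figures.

2.14 m

Since intensity falls as 1/r², d₂ = d₁·√(I₁/I₂).
I₁/I₂ = 177/31.0 = 5.710, so d₂ = 0.896 × √5.710 = 2.141 m.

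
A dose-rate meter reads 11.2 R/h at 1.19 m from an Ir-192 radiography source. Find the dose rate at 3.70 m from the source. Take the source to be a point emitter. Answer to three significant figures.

1.16 R/h

Applying the 1/r² law, the rate at 3.70 m is
11.2 × (1.19/3.70)² = 11.2 × 0.1034 = 1.158 R/h.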